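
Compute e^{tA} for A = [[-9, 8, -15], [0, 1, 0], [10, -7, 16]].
A has Jordan form J = [[1, 1, 0], [0, 1, 0], [0, 0, 6]] with A = PJP^{-1}, so e^{tA} = P e^{tJ} P^{-1}.

For a Jordan block J_k(λ), e^{tJ_k(λ)} = e^{λt} · (I + tN + t^2 N^2/2! + ... + t^{k-1} N^{k-1}/(k-1)!) where N is the nilpotent superdiagonal part.

Assembling the blocks and conjugating back gives the entries of e^{tA} as shown above.

e^{tA} = [[(3 - 2*e^{5*t})*e^{t}, (3*t + e^{5*t} - 1)*e^{t}, 3*(1 - e^{5*t})*e^{t}], [0, e^{t}, 0], [2*(e^{5*t} - 1)*e^{t}, (-2*t - e^{5*t} + 1)*e^{t}, (3*e^{5*t} - 2)*e^{t}]]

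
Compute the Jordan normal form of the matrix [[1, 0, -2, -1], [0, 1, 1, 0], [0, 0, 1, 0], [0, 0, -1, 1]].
The characteristic polynomial is det(xI - A) = (x - 1)^4, so the eigenvalues are 1 (algebraic multiplicity 4).

For λ = 1: rank(A - I) = 2, rank((A - I)^2) = 1, rank((A - I)^3) = 0. The eigenspace has dimension 4 - 2 = 2, so there are 2 Jordan blocks; the rank sequence gives block sizes [3, 1].

Assembling the blocks gives the Jordan form J above.

J = [[1, 1, 0, 0], [0, 1, 1, 0], [0, 0, 1, 0], [0, 0, 0, 1]]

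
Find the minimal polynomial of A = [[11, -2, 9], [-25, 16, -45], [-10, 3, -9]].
m_A(x) = (x - 6)^3

The characteristic polynomial factors as (x - 6)^3. The minimal polynomial is ∏(x - λ)^{k_λ} where k_λ is the size of the largest Jordan block at λ.

For λ = 6: rank(A - 6I) = 2, and the largest Jordan block has size 3 (the smallest k with rank((A - 6I)^k) = rank((A - 6I)^(k+1))).

So m_A(x) = (x - 6)^3.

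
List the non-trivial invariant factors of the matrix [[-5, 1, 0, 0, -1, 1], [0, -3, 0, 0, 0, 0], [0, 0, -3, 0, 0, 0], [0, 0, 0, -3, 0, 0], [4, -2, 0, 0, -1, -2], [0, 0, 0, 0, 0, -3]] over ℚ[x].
x + 3, x + 3, x + 3, x + 3, (x + 3)^2

The Jordan structure of A has elementary divisors (x + 3)^2, (x + 3), (x + 3), (x + 3), (x + 3). Arranging the block sizes at each eigenvalue in decreasing order and taking row products gives the invariant factors.

Invariant factors (smallest first, each dividing the next): x + 3, x + 3, x + 3, x + 3, (x + 3)^2.

Check: the last factor (x + 3)^2 is the minimal polynomial, and the product (x + 3)^6 is the characteristic polynomial.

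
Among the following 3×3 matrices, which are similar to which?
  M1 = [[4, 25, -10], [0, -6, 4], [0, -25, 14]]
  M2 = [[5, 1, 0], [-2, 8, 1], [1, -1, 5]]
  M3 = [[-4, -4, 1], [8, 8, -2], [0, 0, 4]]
Characteristic polynomials: χ_{M1} = (x - 4)^3, χ_{M2} = (x - 6)^3, χ_{M3} = x(x - 4)^2.

{M1}: invariant factors x - 4, (x - 4)^2.

{M2}: invariant factors (x - 6)^3.

{M3}: invariant factors x(x - 4)^2.

Matrices are similar if and only if their invariant-factor lists agree; the partition into similarity classes is {M1}, {M2}, {M3}.

3 classes: {M1}, {M2}, {M3}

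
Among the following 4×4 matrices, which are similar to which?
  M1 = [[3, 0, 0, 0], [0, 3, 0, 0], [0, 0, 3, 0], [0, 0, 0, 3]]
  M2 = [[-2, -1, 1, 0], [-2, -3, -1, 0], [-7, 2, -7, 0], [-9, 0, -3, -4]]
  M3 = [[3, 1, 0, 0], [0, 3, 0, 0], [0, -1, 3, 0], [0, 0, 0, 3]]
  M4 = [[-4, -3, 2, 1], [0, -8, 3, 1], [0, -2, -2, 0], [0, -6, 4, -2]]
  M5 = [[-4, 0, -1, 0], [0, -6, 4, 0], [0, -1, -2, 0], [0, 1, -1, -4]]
3 classes: {M1}, {M2, M4, M5}, {M3}

Characteristic polynomials: χ_{M1} = (x - 3)^4, χ_{M2} = (x + 4)^4, χ_{M3} = (x - 3)^4, χ_{M4} = (x + 4)^4, χ_{M5} = (x + 4)^4.

{M1}: invariant factors x - 3, x - 3, x - 3, x - 3.

{M2, M4, M5}: invariant factors x + 4, (x + 4)^3.

{M3}: invariant factors x - 3, x - 3, (x - 3)^2.

Matrices are similar if and only if their invariant-factor lists agree; the partition into similarity classes is {M1}, {M2, M4, M5}, {M3}.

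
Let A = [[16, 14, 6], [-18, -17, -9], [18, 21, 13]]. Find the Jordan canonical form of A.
J = [[4, 1, 0], [0, 4, 0], [0, 0, 4]]

The characteristic polynomial is det(xI - A) = (x - 4)^3, so the eigenvalues are 4 (algebraic multiplicity 3).

For λ = 4: rank(A - 4I) = 1, rank((A - 4I)^2) = 0. The eigenspace has dimension 3 - 1 = 2, so there are 2 Jordan blocks; the rank sequence gives block sizes [2, 1].

Assembling the blocks gives the Jordan form J above.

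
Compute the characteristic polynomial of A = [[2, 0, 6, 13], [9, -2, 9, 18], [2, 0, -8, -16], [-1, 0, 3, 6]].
xI - A = [[x - 2, 0, -6, -13], [-9, x + 2, -9, -18], [-2, 0, x + 8, 16], [1, 0, -3, x - 6]].

Expanding det(xI - A) along the first row:
det(xI - A) = + (x - 2)·det([[x + 2, -9, -18], [0, x + 8, 16], [0, -3, x - 6]]) - (0)·det([[-9, -9, -18], [-2, x + 8, 16], [1, -3, x - 6]]) + (-6)·det([[-9, x + 2, -18], [-2, 0, 16], [1, 0, x - 6]]) - (-13)·det([[-9, x + 2, -9], [-2, 0, x + 8], [1, 0, -3]]).

Evaluating gives χ_A(x) = x^4 + 2x^3 - 3x^2 - 4x + 4 = (x - 1)^2(x + 2)^2.

χ_A(x) = (x - 1)^2(x + 2)^2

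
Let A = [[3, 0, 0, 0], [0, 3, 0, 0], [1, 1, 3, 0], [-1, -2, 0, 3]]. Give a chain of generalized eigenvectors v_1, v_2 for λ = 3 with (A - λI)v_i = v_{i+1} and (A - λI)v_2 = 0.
We seek v_1 ∈ ker((A - 3I)^2) \ ker(A - 3I), then set v_{i+1} = (A - 3I) v_i.

One such chain is v_1 = [[-1, 1, 0, 1]]^T, v_2 = [[0, 0, 0, -1]]^T. Check: (A - 3I) v_2 = [[0, 0, 0, 0]]^T = 0.

v_1 = [[-1, 1, 0, 1]]^T, v_2 = [[0, 0, 0, -1]]^T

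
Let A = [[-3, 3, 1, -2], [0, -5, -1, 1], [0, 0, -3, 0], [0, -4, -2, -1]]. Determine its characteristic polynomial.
xI - A = [[x + 3, -3, -1, 2], [0, x + 5, 1, -1], [0, 0, x + 3, 0], [0, 4, 2, x + 1]].

Expanding det(xI - A) along the first row:
det(xI - A) = + (x + 3)·det([[x + 5, 1, -1], [0, x + 3, 0], [4, 2, x + 1]]) - (-3)·det([[0, 1, -1], [0, x + 3, 0], [0, 2, x + 1]]) + (-1)·det([[0, x + 5, -1], [0, 0, 0], [0, 4, x + 1]]) - (2)·det([[0, x + 5, 1], [0, 0, x + 3], [0, 4, 2]]).

Evaluating gives χ_A(x) = x^4 + 12x^3 + 54x^2 + 108x + 81 = (x + 3)^4.

χ_A(x) = (x + 3)^4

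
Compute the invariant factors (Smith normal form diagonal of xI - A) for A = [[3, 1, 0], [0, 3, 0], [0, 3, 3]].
x - 3, (x - 3)^2

The Jordan structure of A has elementary divisors (x - 3)^2, (x - 3). Arranging the block sizes at each eigenvalue in decreasing order and taking row products gives the invariant factors.

Invariant factors (smallest first, each dividing the next): x - 3, (x - 3)^2.

Check: the last factor (x - 3)^2 is the minimal polynomial, and the product (x - 3)^3 is the characteristic polynomial.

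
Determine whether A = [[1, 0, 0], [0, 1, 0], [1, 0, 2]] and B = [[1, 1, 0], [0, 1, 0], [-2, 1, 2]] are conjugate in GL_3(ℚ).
No.

Both have characteristic polynomial (x - 2)(x - 1)^2, but the minimal polynomial of A is (x - 2)(x - 1) while the minimal polynomial of B is (x - 2)(x - 1)^2. The minimal polynomial is a similarity invariant, so A and B are not similar.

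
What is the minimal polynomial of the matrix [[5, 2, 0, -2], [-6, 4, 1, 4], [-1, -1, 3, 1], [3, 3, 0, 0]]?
m_A(x) = (x - 3)^3

The characteristic polynomial factors as (x - 3)^4. The minimal polynomial is ∏(x - λ)^{k_λ} where k_λ is the size of the largest Jordan block at λ.

For λ = 3: rank(A - 3I) = 2, and the largest Jordan block has size 3 (the smallest k with rank((A - 3I)^k) = rank((A - 3I)^(k+1))).

So m_A(x) = (x - 3)^3.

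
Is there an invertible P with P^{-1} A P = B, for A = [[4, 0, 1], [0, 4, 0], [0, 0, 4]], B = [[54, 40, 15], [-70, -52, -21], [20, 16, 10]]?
Two matrices over a field are similar if and only if they have the same invariant factors.

Both A and B have characteristic polynomial (x - 4)^3 and minimal polynomial (x - 4)^2. Computing further, both have invariant factors x - 4, (x - 4)^2. Hence A and B are similar.

Yes.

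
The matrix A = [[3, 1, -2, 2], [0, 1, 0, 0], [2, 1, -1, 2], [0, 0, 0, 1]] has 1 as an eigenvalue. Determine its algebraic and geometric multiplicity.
The characteristic polynomial is (x - 1)^4, so the factor x - 1 appears with exponent 4: the algebraic multiplicity is 4.

rank(A - I) = 1, so the eigenspace has dimension 4 - 1 = 3: the geometric multiplicity is 3.

Since 3 < 4, A is not diagonalizable.

algebraic multiplicity 4, geometric multiplicity 3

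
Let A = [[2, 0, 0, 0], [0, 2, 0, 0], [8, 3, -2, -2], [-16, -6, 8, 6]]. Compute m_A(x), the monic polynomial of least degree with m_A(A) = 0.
The characteristic polynomial factors as (x - 2)^4. The minimal polynomial is ∏(x - λ)^{k_λ} where k_λ is the size of the largest Jordan block at λ.

For λ = 2: rank(A - 2I) = 1, and the largest Jordan block has size 2 (the smallest k with rank((A - 2I)^k) = rank((A - 2I)^(k+1))).

So m_A(x) = (x - 2)^2.

m_A(x) = (x - 2)^2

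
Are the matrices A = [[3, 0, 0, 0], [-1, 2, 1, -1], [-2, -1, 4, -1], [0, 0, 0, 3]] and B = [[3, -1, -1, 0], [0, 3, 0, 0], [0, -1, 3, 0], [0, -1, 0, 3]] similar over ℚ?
Yes.

Two matrices over a field are similar if and only if they have the same invariant factors.

Both A and B have characteristic polynomial (x - 3)^4 and minimal polynomial (x - 3)^3. Computing further, both have invariant factors x - 3, (x - 3)^3. Hence A and B are similar.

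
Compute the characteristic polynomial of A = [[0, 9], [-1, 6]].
χ_A(x) = (x - 3)^2

xI - A = [[x, -9], [1, x - 6]].

Expanding det(xI - A) along the first row:
det(xI - A) = + (x)·det([[x - 6]]) - (-9)·det([[1]]).

Evaluating gives χ_A(x) = x^2 - 6x + 9 = (x - 3)^2.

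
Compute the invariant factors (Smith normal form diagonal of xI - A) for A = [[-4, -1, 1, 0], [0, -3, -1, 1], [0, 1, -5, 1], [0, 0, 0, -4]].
The Jordan structure of A has elementary divisors (x + 4)^2, (x + 4)^2. Arranging the block sizes at each eigenvalue in decreasing order and taking row products gives the invariant factors.

Invariant factors (smallest first, each dividing the next): (x + 4)^2, (x + 4)^2.

Check: the last factor (x + 4)^2 is the minimal polynomial, and the product (x + 4)^4 is the characteristic polynomial.

(x + 4)^2, (x + 4)^2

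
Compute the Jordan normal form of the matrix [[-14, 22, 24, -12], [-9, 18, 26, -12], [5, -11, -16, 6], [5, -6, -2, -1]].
J = [[-4, 1, 0, 0], [0, -4, 1, 0], [0, 0, -4, 0], [0, 0, 0, -1]]

The characteristic polynomial is det(xI - A) = (x + 1)(x + 4)^3, so the eigenvalues are -4 (algebraic multiplicity 3), -1 (algebraic multiplicity 1).

For λ = -4: rank(A + 4I) = 3, rank((A + 4I)^2) = 2, rank((A + 4I)^3) = 1. The eigenspace has dimension 4 - 3 = 1, so there is 1 Jordan block; the rank sequence gives block sizes [3].

For λ = -1: algebraic multiplicity 1 gives one 1×1 block.

Assembling the blocks gives the Jordan form J above.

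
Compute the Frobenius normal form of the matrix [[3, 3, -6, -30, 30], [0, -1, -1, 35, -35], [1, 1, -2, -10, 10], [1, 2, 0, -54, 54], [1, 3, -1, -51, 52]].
R = [[0, 0, 0, 0, 0], [1, 0, 0, 0, -25], [0, 1, 0, 0, 10], [0, 0, 1, 0, 9], [0, 0, 0, 1, -2]]

The invariant factors of A (the non-unit diagonal entries of the Smith normal form of xI - A over ℚ[x]) are x(x^2 + x - 5)^2, each dividing the next. The characteristic polynomial is their product, x(x^2 + x - 5)^2.

The rational canonical form is the block-diagonal matrix of companion matrices C(f_i):
R = [[0, 0, 0, 0, 0], [1, 0, 0, 0, -25], [0, 1, 0, 0, 10], [0, 0, 1, 0, 9], [0, 0, 0, 1, -2]].

Note the characteristic polynomial does not split into linear factors over ℚ, so A has no Jordan form over ℚ; the rational canonical form exists over any field.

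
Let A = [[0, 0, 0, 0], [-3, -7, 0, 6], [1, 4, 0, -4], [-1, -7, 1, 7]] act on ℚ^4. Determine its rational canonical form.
R = [[0, 0, 0, 0], [1, 0, 0, -4], [0, 1, 0, 3], [0, 0, 1, 0]]

The invariant factors of A (the non-unit diagonal entries of the Smith normal form of xI - A over ℚ[x]) are x(x^3 - 3x + 4), each dividing the next. The characteristic polynomial is their product, x(x^3 - 3x + 4).

The rational canonical form is the block-diagonal matrix of companion matrices C(f_i):
R = [[0, 0, 0, 0], [1, 0, 0, -4], [0, 1, 0, 3], [0, 0, 1, 0]].

Note the characteristic polynomial does not split into linear factors over ℚ, so A has no Jordan form over ℚ; the rational canonical form exists over any field.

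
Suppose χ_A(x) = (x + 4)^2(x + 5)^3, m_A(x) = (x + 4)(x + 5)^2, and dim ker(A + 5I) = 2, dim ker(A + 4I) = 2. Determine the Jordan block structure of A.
Jordan blocks: (-5, 2), (-5, 1), (-4, 1), (-4, 1)

λ = -5: algebraic multiplicity 3 (exponent in χ_A), largest block size 2 (exponent in m_A), 2 blocks (geometric multiplicity). These force block sizes [2, 1].
λ = -4: algebraic multiplicity 2 (exponent in χ_A), largest block size 1 (exponent in m_A), 2 blocks (geometric multiplicity). These force block sizes [1, 1].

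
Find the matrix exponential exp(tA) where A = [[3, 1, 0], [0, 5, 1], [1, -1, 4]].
e^{tA} = [[(t^2/2 - t + 1)*e^{4*t}, t*e^{4*t}, t^2*e^{4*t}/2], [t^2*e^{4*t}/2, (t + 1)*e^{4*t}, t*(t + 2)*e^{4*t}/2], [t*(2 - t)*e^{4*t}/2, -t*e^{4*t}, (2 - t^2)*e^{4*t}/2]]

A has Jordan form J = [[4, 1, 0], [0, 4, 1], [0, 0, 4]] with A = PJP^{-1}, so e^{tA} = P e^{tJ} P^{-1}.

For a Jordan block J_k(λ), e^{tJ_k(λ)} = e^{λt} · (I + tN + t^2 N^2/2! + ... + t^{k-1} N^{k-1}/(k-1)!) where N is the nilpotent superdiagonal part.

Assembling the blocks and conjugating back gives the entries of e^{tA} as shown above.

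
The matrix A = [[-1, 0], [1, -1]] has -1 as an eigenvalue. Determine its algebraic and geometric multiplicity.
algebraic multiplicity 2, geometric multiplicity 1

The characteristic polynomial is (x + 1)^2, so the factor x + 1 appears with exponent 2: the algebraic multiplicity is 2.

rank(A + I) = 1, so the eigenspace has dimension 2 - 1 = 1: the geometric multiplicity is 1.

Since 1 < 2, A is not diagonalizable.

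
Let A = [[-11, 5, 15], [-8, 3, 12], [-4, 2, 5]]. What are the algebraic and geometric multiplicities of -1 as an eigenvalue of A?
The characteristic polynomial is (x + 1)^3, so the factor x + 1 appears with exponent 3: the algebraic multiplicity is 3.

rank(A + I) = 1, so the eigenspace has dimension 3 - 1 = 2: the geometric multiplicity is 2.

Since 2 < 3, A is not diagonalizable.

algebraic multiplicity 3, geometric multiplicity 2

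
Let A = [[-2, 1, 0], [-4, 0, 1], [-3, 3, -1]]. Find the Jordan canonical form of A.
The characteristic polynomial is det(xI - A) = (x + 1)^3, so the eigenvalues are -1 (algebraic multiplicity 3).

For λ = -1: rank(A + I) = 2, rank((A + I)^2) = 1, rank((A + I)^3) = 0. The eigenspace has dimension 3 - 2 = 1, so there is 1 Jordan block; the rank sequence gives block sizes [3].

Assembling the blocks gives the Jordan form J above.

J = [[-1, 1, 0], [0, -1, 1], [0, 0, -1]]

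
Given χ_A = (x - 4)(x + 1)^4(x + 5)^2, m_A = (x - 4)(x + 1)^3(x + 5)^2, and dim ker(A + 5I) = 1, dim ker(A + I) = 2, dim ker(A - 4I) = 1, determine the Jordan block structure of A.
λ = -5: algebraic multiplicity 2 (exponent in χ_A), largest block size 2 (exponent in m_A), 1 block (geometric multiplicity). This forces block sizes [2].
λ = -1: algebraic multiplicity 4 (exponent in χ_A), largest block size 3 (exponent in m_A), 2 blocks (geometric multiplicity). These force block sizes [3, 1].
λ = 4: algebraic multiplicity 1 (exponent in χ_A), largest block size 1 (exponent in m_A), 1 block (geometric multiplicity). This forces block sizes [1].

Jordan blocks: (-5, 2), (-1, 3), (-1, 1), (4, 1)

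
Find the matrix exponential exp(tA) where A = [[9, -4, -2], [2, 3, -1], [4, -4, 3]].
e^{tA} = [[(4*t + 1)*e^{5*t}, -4*t*e^{5*t}, -2*t*e^{5*t}], [2*t*e^{5*t}, (1 - 2*t)*e^{5*t}, -t*e^{5*t}], [4*t*e^{5*t}, -4*t*e^{5*t}, (1 - 2*t)*e^{5*t}]]

A has Jordan form J = [[5, 1, 0], [0, 5, 0], [0, 0, 5]] with A = PJP^{-1}, so e^{tA} = P e^{tJ} P^{-1}.

For a Jordan block J_k(λ), e^{tJ_k(λ)} = e^{λt} · (I + tN + t^2 N^2/2! + ... + t^{k-1} N^{k-1}/(k-1)!) where N is the nilpotent superdiagonal part.

Assembling the blocks and conjugating back gives the entries of e^{tA} as shown above.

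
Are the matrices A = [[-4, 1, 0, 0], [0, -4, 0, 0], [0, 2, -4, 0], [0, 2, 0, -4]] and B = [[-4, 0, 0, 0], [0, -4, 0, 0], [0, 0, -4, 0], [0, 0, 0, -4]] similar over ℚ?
Both have characteristic polynomial (x + 4)^4, but the minimal polynomial of A is (x + 4)^2 while the minimal polynomial of B is x + 4. The minimal polynomial is a similarity invariant, so A and B are not similar.

No.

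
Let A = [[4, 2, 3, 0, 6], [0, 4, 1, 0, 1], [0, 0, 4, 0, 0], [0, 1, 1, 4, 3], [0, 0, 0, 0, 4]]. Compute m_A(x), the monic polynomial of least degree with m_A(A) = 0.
The characteristic polynomial factors as (x - 4)^5. The minimal polynomial is ∏(x - λ)^{k_λ} where k_λ is the size of the largest Jordan block at λ.

For λ = 4: rank(A - 4I) = 3, and the largest Jordan block has size 3 (the smallest k with rank((A - 4I)^k) = rank((A - 4I)^(k+1))).

So m_A(x) = (x - 4)^3.

m_A(x) = (x - 4)^3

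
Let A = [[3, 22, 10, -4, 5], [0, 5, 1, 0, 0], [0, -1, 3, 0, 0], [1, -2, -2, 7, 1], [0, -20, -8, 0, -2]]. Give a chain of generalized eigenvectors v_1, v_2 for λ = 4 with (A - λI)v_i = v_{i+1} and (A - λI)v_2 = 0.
We seek v_1 ∈ ker((A - 4I)^2) \ ker(A - 4I), then set v_{i+1} = (A - 4I) v_i.

One such chain is v_1 = [[3, 0, 1, 0, -1]]^T, v_2 = [[2, 1, -1, 0, -2]]^T. Check: (A - 4I) v_2 = [[0, 0, 0, 0, 0]]^T = 0.

v_1 = [[3, 0, 1, 0, -1]]^T, v_2 = [[2, 1, -1, 0, -2]]^T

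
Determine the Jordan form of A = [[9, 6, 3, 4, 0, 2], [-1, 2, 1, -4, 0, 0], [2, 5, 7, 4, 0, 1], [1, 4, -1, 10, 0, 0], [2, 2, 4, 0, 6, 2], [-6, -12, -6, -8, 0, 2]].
The characteristic polynomial is det(xI - A) = (x - 6)^6, so the eigenvalues are 6 (algebraic multiplicity 6).

For λ = 6: rank(A - 6I) = 2, rank((A - 6I)^2) = 1, rank((A - 6I)^3) = 0. The eigenspace has dimension 6 - 2 = 4, so there are 4 Jordan blocks; the rank sequence gives block sizes [3, 1, 1, 1].

Assembling the blocks gives the Jordan form J above.

J = [[6, 1, 0, 0, 0, 0], [0, 6, 1, 0, 0, 0], [0, 0, 6, 0, 0, 0], [0, 0, 0, 6, 0, 0], [0, 0, 0, 0, 6, 0], [0, 0, 0, 0, 0, 6]]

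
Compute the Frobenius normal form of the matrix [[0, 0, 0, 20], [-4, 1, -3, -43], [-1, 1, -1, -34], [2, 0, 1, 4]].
The invariant factors of A (the non-unit diagonal entries of the Smith normal form of xI - A over ℚ[x]) are (x - 4)(x^3 - 4x + 5), each dividing the next. The characteristic polynomial is their product, (x - 4)(x^3 - 4x + 5).

The rational canonical form is the block-diagonal matrix of companion matrices C(f_i):
R = [[0, 0, 0, 20], [1, 0, 0, -21], [0, 1, 0, 4], [0, 0, 1, 4]].

Note the characteristic polynomial does not split into linear factors over ℚ, so A has no Jordan form over ℚ; the rational canonical form exists over any field.

R = [[0, 0, 0, 20], [1, 0, 0, -21], [0, 1, 0, 4], [0, 0, 1, 4]]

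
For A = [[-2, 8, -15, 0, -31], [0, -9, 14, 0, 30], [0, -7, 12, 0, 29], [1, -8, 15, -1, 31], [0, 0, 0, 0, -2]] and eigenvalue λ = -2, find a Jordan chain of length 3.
v_1 = [[0, 2, -1, 0, 1]]^T, v_2 = [[0, 2, 1, 0, 0]]^T, v_3 = [[1, 0, 0, -1, 0]]^T

We seek v_1 ∈ ker((A + 2I)^3) \ ker((A + 2I)^2), then set v_{i+1} = (A + 2I) v_i.

One such chain is v_1 = [[0, 2, -1, 0, 1]]^T, v_2 = [[0, 2, 1, 0, 0]]^T, v_3 = [[1, 0, 0, -1, 0]]^T. Check: (A + 2I) v_3 = [[0, 0, 0, 0, 0]]^T = 0.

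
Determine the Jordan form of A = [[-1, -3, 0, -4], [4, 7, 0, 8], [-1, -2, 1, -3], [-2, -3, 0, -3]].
J = [[1, 1, 0, 0], [0, 1, 0, 0], [0, 0, 1, 1], [0, 0, 0, 1]]

The characteristic polynomial is det(xI - A) = (x - 1)^4, so the eigenvalues are 1 (algebraic multiplicity 4).

For λ = 1: rank(A - I) = 2, rank((A - I)^2) = 0. The eigenspace has dimension 4 - 2 = 2, so there are 2 Jordan blocks; the rank sequence gives block sizes [2, 2].

Assembling the blocks gives the Jordan form J above.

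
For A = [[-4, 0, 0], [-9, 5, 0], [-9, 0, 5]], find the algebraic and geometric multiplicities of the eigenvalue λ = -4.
The characteristic polynomial is (x - 5)^2(x + 4), so the factor x + 4 appears with exponent 1: the algebraic multiplicity is 1.

rank(A + 4I) = 2, so the eigenspace has dimension 3 - 2 = 1: the geometric multiplicity is 1.

algebraic multiplicity 1, geometric multiplicity 1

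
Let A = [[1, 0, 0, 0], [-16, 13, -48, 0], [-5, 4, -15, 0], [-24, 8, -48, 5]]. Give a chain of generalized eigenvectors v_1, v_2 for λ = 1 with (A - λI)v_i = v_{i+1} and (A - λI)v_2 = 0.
v_1 = [[-1, 3, 1, 1]]^T, v_2 = [[0, 4, 1, 4]]^T

We seek v_1 ∈ ker((A - I)^2) \ ker(A - I), then set v_{i+1} = (A - I) v_i.

One such chain is v_1 = [[-1, 3, 1, 1]]^T, v_2 = [[0, 4, 1, 4]]^T. Check: (A - I) v_2 = [[0, 0, 0, 0]]^T = 0.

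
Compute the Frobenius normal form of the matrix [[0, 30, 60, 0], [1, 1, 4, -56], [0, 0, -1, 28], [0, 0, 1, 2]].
R = [[0, 30, 0, 0], [1, 1, 0, 0], [0, 0, 0, 30], [0, 0, 1, 1]]

The invariant factors of A (the non-unit diagonal entries of the Smith normal form of xI - A over ℚ[x]) are (x - 6)(x + 5), (x - 6)(x + 5), each dividing the next. The characteristic polynomial is their product, (x - 6)^2(x + 5)^2.

The rational canonical form is the block-diagonal matrix of companion matrices C(f_i):
R = [[0, 30, 0, 0], [1, 1, 0, 0], [0, 0, 0, 30], [0, 0, 1, 1]].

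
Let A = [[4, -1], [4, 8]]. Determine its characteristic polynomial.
χ_A(x) = (x - 6)^2

xI - A = [[x - 4, 1], [-4, x - 8]].

Expanding det(xI - A) along the first row:
det(xI - A) = + (x - 4)·det([[x - 8]]) - (1)·det([[-4]]).

Evaluating gives χ_A(x) = x^2 - 12x + 36 = (x - 6)^2.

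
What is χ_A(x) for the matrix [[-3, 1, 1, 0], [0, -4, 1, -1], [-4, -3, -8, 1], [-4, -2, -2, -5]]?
xI - A = [[x + 3, -1, -1, 0], [0, x + 4, -1, 1], [4, 3, x + 8, -1], [4, 2, 2, x + 5]].

Expanding det(xI - A) along the first row:
det(xI - A) = + (x + 3)·det([[x + 4, -1, 1], [3, x + 8, -1], [2, 2, x + 5]]) - (-1)·det([[0, -1, 1], [4, x + 8, -1], [4, 2, x + 5]]) + (-1)·det([[0, x + 4, 1], [4, 3, -1], [4, 2, x + 5]]) - (0)·det([[0, x + 4, -1], [4, 3, x + 8], [4, 2, 2]]).

Evaluating gives χ_A(x) = x^4 + 20x^3 + 150x^2 + 500x + 625 = (x + 5)^4.

χ_A(x) = (x + 5)^4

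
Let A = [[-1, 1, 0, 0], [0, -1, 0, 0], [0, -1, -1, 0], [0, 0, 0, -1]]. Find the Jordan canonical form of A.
J = [[-1, 1, 0, 0], [0, -1, 0, 0], [0, 0, -1, 0], [0, 0, 0, -1]]

The characteristic polynomial is det(xI - A) = (x + 1)^4, so the eigenvalues are -1 (algebraic multiplicity 4).

For λ = -1: rank(A + I) = 1, rank((A + I)^2) = 0. The eigenspace has dimension 4 - 1 = 3, so there are 3 Jordan blocks; the rank sequence gives block sizes [2, 1, 1].

Assembling the blocks gives the Jordan form J above.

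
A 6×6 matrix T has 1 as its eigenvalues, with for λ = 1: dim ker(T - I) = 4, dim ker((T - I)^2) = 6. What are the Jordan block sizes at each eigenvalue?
Jordan blocks: (1, 2), (1, 2), (1, 1), (1, 1)

λ = 1: successive nullity increments [4, 2] count blocks of size ≥ k; block sizes are [2, 2, 1, 1].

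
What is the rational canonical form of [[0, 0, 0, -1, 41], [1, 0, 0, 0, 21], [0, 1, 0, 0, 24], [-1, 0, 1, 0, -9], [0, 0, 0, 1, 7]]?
The invariant factors of A (the non-unit diagonal entries of the Smith normal form of xI - A over ℚ[x]) are (x - 4)(x - 3)(x^3 - 4x - 4), each dividing the next. The characteristic polynomial is their product, (x - 4)(x - 3)(x^3 - 4x - 4).

The rational canonical form is the block-diagonal matrix of companion matrices C(f_i):
R = [[0, 0, 0, 0, 48], [1, 0, 0, 0, 20], [0, 1, 0, 0, -24], [0, 0, 1, 0, -8], [0, 0, 0, 1, 7]].

Note the characteristic polynomial does not split into linear factors over ℚ, so A has no Jordan form over ℚ; the rational canonical form exists over any field.

R = [[0, 0, 0, 0, 48], [1, 0, 0, 0, 20], [0, 1, 0, 0, -24], [0, 0, 1, 0, -8], [0, 0, 0, 1, 7]]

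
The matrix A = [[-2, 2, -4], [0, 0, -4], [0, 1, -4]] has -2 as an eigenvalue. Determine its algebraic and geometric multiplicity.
The characteristic polynomial is (x + 2)^3, so the factor x + 2 appears with exponent 3: the algebraic multiplicity is 3.

rank(A + 2I) = 1, so the eigenspace has dimension 3 - 1 = 2: the geometric multiplicity is 2.

Since 2 < 3, A is not diagonalizable.

algebraic multiplicity 3, geometric multiplicity 2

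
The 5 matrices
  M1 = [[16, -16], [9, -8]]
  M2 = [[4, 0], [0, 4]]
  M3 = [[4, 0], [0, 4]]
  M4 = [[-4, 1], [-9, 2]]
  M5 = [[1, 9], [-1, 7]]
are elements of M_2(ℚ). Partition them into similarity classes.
Characteristic polynomials: χ_{M1} = (x - 4)^2, χ_{M2} = (x - 4)^2, χ_{M3} = (x - 4)^2, χ_{M4} = (x + 1)^2, χ_{M5} = (x - 4)^2.

{M1, M5}: invariant factors (x - 4)^2.

{M2, M3}: invariant factors x - 4, x - 4.

{M4}: invariant factors (x + 1)^2.

Matrices are similar if and only if their invariant-factor lists agree; the partition into similarity classes is {M1, M5}, {M2, M3}, {M4}.

3 classes: {M1, M5}, {M2, M3}, {M4}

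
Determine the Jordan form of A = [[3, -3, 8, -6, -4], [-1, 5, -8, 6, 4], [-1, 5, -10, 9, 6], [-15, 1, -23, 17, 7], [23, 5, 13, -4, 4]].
J = [[2, 1, 0, 0, 0], [0, 2, 0, 0, 0], [0, 0, 5, 1, 0], [0, 0, 0, 5, 1], [0, 0, 0, 0, 5]]

The characteristic polynomial is det(xI - A) = (x - 5)^3(x - 2)^2, so the eigenvalues are 2 (algebraic multiplicity 2), 5 (algebraic multiplicity 3).

For λ = 2: rank(A - 2I) = 4, rank((A - 2I)^2) = 3. The eigenspace has dimension 5 - 4 = 1, so there is 1 Jordan block; the rank sequence gives block sizes [2].

For λ = 5: rank(A - 5I) = 4, rank((A - 5I)^2) = 3, rank((A - 5I)^3) = 2. The eigenspace has dimension 5 - 4 = 1, so there is 1 Jordan block; the rank sequence gives block sizes [3].

Assembling the blocks gives the Jordan form J above.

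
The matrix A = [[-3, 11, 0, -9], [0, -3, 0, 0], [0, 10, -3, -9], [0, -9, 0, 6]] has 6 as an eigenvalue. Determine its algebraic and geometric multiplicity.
algebraic multiplicity 1, geometric multiplicity 1

The characteristic polynomial is (x - 6)(x + 3)^3, so the factor x - 6 appears with exponent 1: the algebraic multiplicity is 1.

rank(A - 6I) = 3, so the eigenspace has dimension 4 - 3 = 1: the geometric multiplicity is 1.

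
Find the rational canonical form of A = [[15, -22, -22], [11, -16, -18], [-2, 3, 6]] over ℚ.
The invariant factors of A (the non-unit diagonal entries of the Smith normal form of xI - A over ℚ[x]) are (x - 4)(x^2 - x + 2), each dividing the next. The characteristic polynomial is their product, (x - 4)(x^2 - x + 2).

The rational canonical form is the block-diagonal matrix of companion matrices C(f_i):
R = [[0, 0, 8], [1, 0, -6], [0, 1, 5]].

Note the characteristic polynomial does not split into linear factors over ℚ, so A has no Jordan form over ℚ; the rational canonical form exists over any field.

R = [[0, 0, 8], [1, 0, -6], [0, 1, 5]]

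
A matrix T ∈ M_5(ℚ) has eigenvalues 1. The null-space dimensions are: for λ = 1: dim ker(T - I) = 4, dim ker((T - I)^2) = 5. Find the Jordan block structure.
Jordan blocks: (1, 2), (1, 1), (1, 1), (1, 1)

λ = 1: successive nullity increments [4, 1] count blocks of size ≥ k; block sizes are [2, 1, 1, 1].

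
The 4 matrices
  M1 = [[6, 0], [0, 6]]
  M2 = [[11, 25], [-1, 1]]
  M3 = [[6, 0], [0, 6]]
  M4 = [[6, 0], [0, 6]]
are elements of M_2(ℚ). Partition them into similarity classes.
Characteristic polynomials: χ_{M1} = (x - 6)^2, χ_{M2} = (x - 6)^2, χ_{M3} = (x - 6)^2, χ_{M4} = (x - 6)^2.

{M1, M3, M4}: invariant factors x - 6, x - 6.

{M2}: invariant factors (x - 6)^2.

Matrices are similar if and only if their invariant-factor lists agree; the partition into similarity classes is {M1, M3, M4}, {M2}.

2 classes: {M1, M3, M4}, {M2}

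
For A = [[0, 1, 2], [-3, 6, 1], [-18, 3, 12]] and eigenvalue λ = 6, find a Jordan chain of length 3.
We seek v_1 ∈ ker((A - 6I)^3) \ ker((A - 6I)^2), then set v_{i+1} = (A - 6I) v_i.

One such chain is v_1 = [[-1, -1, -2]]^T, v_2 = [[1, 1, 3]]^T, v_3 = [[1, 0, 3]]^T. Check: (A - 6I) v_3 = [[0, 0, 0]]^T = 0.

v_1 = [[-1, -1, -2]]^T, v_2 = [[1, 1, 3]]^T, v_3 = [[1, 0, 3]]^T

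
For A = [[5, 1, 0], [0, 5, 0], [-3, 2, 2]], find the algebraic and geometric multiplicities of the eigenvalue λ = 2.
algebraic multiplicity 1, geometric multiplicity 1

The characteristic polynomial is (x - 5)^2(x - 2), so the factor x - 2 appears with exponent 1: the algebraic multiplicity is 1.

rank(A - 2I) = 2, so the eigenspace has dimension 3 - 2 = 1: the geometric multiplicity is 1.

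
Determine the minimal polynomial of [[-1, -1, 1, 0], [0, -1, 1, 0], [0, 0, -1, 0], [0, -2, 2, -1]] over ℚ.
m_A(x) = (x + 1)^3

The characteristic polynomial factors as (x + 1)^4. The minimal polynomial is ∏(x - λ)^{k_λ} where k_λ is the size of the largest Jordan block at λ.

For λ = -1: rank(A + I) = 2, and the largest Jordan block has size 3 (the smallest k with rank((A + I)^k) = rank((A + I)^(k+1))).

So m_A(x) = (x + 1)^3.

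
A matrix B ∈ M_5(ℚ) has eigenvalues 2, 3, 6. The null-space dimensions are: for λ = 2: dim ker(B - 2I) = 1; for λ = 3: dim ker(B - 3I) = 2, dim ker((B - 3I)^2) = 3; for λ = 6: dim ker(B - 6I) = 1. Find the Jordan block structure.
λ = 2: successive nullity increments [1] count blocks of size ≥ k; block sizes are [1].
λ = 3: successive nullity increments [2, 1] count blocks of size ≥ k; block sizes are [2, 1].
λ = 6: successive nullity increments [1] count blocks of size ≥ k; block sizes are [1].

Jordan blocks: (2, 1), (3, 2), (3, 1), (6, 1)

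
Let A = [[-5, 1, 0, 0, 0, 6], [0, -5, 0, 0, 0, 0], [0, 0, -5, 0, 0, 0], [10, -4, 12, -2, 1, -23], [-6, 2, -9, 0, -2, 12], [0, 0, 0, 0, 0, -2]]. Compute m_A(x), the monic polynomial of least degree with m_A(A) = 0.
m_A(x) = (x + 2)^2(x + 5)^2

The characteristic polynomial factors as (x + 2)^3(x + 5)^3. The minimal polynomial is ∏(x - λ)^{k_λ} where k_λ is the size of the largest Jordan block at λ.

For λ = -5: rank(A + 5I) = 4, and the largest Jordan block has size 2 (the smallest k with rank((A + 5I)^k) = rank((A + 5I)^(k+1))).
For λ = -2: rank(A + 2I) = 4, and the largest Jordan block has size 2 (the smallest k with rank((A + 2I)^k) = rank((A + 2I)^(k+1))).

So m_A(x) = (x + 2)^2(x + 5)^2.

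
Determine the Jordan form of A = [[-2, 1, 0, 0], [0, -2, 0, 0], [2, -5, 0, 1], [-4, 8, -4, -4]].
The characteristic polynomial is det(xI - A) = (x + 2)^4, so the eigenvalues are -2 (algebraic multiplicity 4).

For λ = -2: rank(A + 2I) = 2, rank((A + 2I)^2) = 0. The eigenspace has dimension 4 - 2 = 2, so there are 2 Jordan blocks; the rank sequence gives block sizes [2, 2].

Assembling the blocks gives the Jordan form J above.

J = [[-2, 1, 0, 0], [0, -2, 0, 0], [0, 0, -2, 1], [0, 0, 0, -2]]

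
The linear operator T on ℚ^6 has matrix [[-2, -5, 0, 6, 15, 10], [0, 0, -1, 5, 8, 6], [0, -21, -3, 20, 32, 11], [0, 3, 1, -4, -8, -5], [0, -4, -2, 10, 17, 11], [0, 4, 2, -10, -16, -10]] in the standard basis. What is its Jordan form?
The characteristic polynomial is det(xI - A) = (x - 2)(x - 1)^2(x + 2)^3, so the eigenvalues are -2 (algebraic multiplicity 3), 1 (algebraic multiplicity 2), 2 (algebraic multiplicity 1).

For λ = -2: rank(A + 2I) = 5, rank((A + 2I)^2) = 4, rank((A + 2I)^3) = 3. The eigenspace has dimension 6 - 5 = 1, so there is 1 Jordan block; the rank sequence gives block sizes [3].

For λ = 1: rank(A - I) = 4. The eigenspace has dimension 6 - 4 = 2, so there are 2 Jordan blocks; the rank sequence gives block sizes [1, 1].

For λ = 2: algebraic multiplicity 1 gives one 1×1 block.

Assembling the blocks gives the Jordan form J above.

J = [[-2, 1, 0, 0, 0, 0], [0, -2, 1, 0, 0, 0], [0, 0, -2, 0, 0, 0], [0, 0, 0, 1, 0, 0], [0, 0, 0, 0, 1, 0], [0, 0, 0, 0, 0, 2]]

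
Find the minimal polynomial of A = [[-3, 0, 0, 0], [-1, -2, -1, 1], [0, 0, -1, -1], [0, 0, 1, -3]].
m_A(x) = (x + 2)^2(x + 3)

The characteristic polynomial factors as (x + 2)^3(x + 3). The minimal polynomial is ∏(x - λ)^{k_λ} where k_λ is the size of the largest Jordan block at λ.

For λ = -3: rank(A + 3I) = 3, and the largest Jordan block has size 1 (the smallest k with rank((A + 3I)^k) = rank((A + 3I)^(k+1))).
For λ = -2: rank(A + 2I) = 2, and the largest Jordan block has size 2 (the smallest k with rank((A + 2I)^k) = rank((A + 2I)^(k+1))).

So m_A(x) = (x + 2)^2(x + 3).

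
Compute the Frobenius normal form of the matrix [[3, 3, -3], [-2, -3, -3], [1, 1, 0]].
The invariant factors of A (the non-unit diagonal entries of the Smith normal form of xI - A over ℚ[x]) are x^3 + 3x + 3, each dividing the next. The characteristic polynomial is their product, x^3 + 3x + 3.

The rational canonical form is the block-diagonal matrix of companion matrices C(f_i):
R = [[0, 0, -3], [1, 0, -3], [0, 1, 0]].

Note the characteristic polynomial does not split into linear factors over ℚ, so A has no Jordan form over ℚ; the rational canonical form exists over any field.

R = [[0, 0, -3], [1, 0, -3], [0, 1, 0]]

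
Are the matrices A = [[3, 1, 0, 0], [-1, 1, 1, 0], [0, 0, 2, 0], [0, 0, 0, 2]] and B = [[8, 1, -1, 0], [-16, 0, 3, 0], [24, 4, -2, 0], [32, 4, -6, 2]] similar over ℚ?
Yes.

Two matrices over a field are similar if and only if they have the same invariant factors.

Both A and B have characteristic polynomial (x - 2)^4 and minimal polynomial (x - 2)^3. Computing further, both have invariant factors x - 2, (x - 2)^3. Hence A and B are similar.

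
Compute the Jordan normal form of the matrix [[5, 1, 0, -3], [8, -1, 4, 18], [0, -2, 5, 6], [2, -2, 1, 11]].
J = [[5, 1, 0, 0], [0, 5, 1, 0], [0, 0, 5, 0], [0, 0, 0, 5]]

The characteristic polynomial is det(xI - A) = (x - 5)^4, so the eigenvalues are 5 (algebraic multiplicity 4).

For λ = 5: rank(A - 5I) = 2, rank((A - 5I)^2) = 1, rank((A - 5I)^3) = 0. The eigenspace has dimension 4 - 2 = 2, so there are 2 Jordan blocks; the rank sequence gives block sizes [3, 1].

Assembling the blocks gives the Jordan form J above.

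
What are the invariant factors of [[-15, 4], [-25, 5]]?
(x + 5)^2

The Jordan structure of A has elementary divisors (x + 5)^2. Arranging the block sizes at each eigenvalue in decreasing order and taking row products gives the invariant factors.

Invariant factors (smallest first, each dividing the next): (x + 5)^2.

Check: the last factor (x + 5)^2 is the minimal polynomial, and the product (x + 5)^2 is the characteristic polynomial.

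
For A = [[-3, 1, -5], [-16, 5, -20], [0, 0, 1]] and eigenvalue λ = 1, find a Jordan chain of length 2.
v_1 = [[0, 1, 0]]^T, v_2 = [[1, 4, 0]]^T

We seek v_1 ∈ ker((A - I)^2) \ ker(A - I), then set v_{i+1} = (A - I) v_i.

One such chain is v_1 = [[0, 1, 0]]^T, v_2 = [[1, 4, 0]]^T. Check: (A - I) v_2 = [[0, 0, 0]]^T = 0.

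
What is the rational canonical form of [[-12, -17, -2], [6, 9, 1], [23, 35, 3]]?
The invariant factors of A (the non-unit diagonal entries of the Smith normal form of xI - A over ℚ[x]) are x^3 - 4x - 5, each dividing the next. The characteristic polynomial is their product, x^3 - 4x - 5.

The rational canonical form is the block-diagonal matrix of companion matrices C(f_i):
R = [[0, 0, 5], [1, 0, 4], [0, 1, 0]].

Note the characteristic polynomial does not split into linear factors over ℚ, so A has no Jordan form over ℚ; the rational canonical form exists over any field.

R = [[0, 0, 5], [1, 0, 4], [0, 1, 0]]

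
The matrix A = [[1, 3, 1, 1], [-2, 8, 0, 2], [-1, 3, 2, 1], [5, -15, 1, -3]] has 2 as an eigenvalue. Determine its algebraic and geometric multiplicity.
algebraic multiplicity 4, geometric multiplicity 2

The characteristic polynomial is (x - 2)^4, so the factor x - 2 appears with exponent 4: the algebraic multiplicity is 4.

rank(A - 2I) = 2, so the eigenspace has dimension 4 - 2 = 2: the geometric multiplicity is 2.

Since 2 < 4, A is not diagonalizable.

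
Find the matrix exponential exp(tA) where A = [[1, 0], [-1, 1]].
A has Jordan form J = [[1, 1], [0, 1]] with A = PJP^{-1}, so e^{tA} = P e^{tJ} P^{-1}.

For a Jordan block J_k(λ), e^{tJ_k(λ)} = e^{λt} · (I + tN + t^2 N^2/2! + ... + t^{k-1} N^{k-1}/(k-1)!) where N is the nilpotent superdiagonal part.

Assembling the blocks and conjugating back gives the entries of e^{tA} as shown above.

e^{tA} = [[e^{t}, 0], [-t*e^{t}, e^{t}]]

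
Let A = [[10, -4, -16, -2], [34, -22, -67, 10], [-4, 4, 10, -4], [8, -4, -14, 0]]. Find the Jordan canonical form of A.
J = [[-2, 0, 0, 0], [0, 0, 1, 0], [0, 0, 0, 0], [0, 0, 0, 0]]

The characteristic polynomial is det(xI - A) = x^3(x + 2), so the eigenvalues are -2 (algebraic multiplicity 1), 0 (algebraic multiplicity 3).

For λ = -2: algebraic multiplicity 1 gives one 1×1 block.

For λ = 0: rank(A) = 2, rank(A^2) = 1. The eigenspace has dimension 4 - 2 = 2, so there are 2 Jordan blocks; the rank sequence gives block sizes [2, 1].

Assembling the blocks gives the Jordan form J above.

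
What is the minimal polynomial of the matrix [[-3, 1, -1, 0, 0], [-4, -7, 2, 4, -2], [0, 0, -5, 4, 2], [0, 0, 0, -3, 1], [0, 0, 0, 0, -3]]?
m_A(x) = (x + 3)^2(x + 5)^2

The characteristic polynomial factors as (x + 3)^2(x + 5)^3. The minimal polynomial is ∏(x - λ)^{k_λ} where k_λ is the size of the largest Jordan block at λ.

For λ = -5: rank(A + 5I) = 3, and the largest Jordan block has size 2 (the smallest k with rank((A + 5I)^k) = rank((A + 5I)^(k+1))).
For λ = -3: rank(A + 3I) = 4, and the largest Jordan block has size 2 (the smallest k with rank((A + 3I)^k) = rank((A + 3I)^(k+1))).

So m_A(x) = (x + 3)^2(x + 5)^2.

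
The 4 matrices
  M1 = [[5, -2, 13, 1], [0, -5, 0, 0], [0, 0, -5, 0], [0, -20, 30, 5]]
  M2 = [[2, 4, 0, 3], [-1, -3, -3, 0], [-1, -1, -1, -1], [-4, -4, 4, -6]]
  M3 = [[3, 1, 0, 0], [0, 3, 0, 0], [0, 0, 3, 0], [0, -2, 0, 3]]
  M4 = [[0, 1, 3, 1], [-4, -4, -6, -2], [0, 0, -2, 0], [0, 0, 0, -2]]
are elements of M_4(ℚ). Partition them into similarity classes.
Characteristic polynomials: χ_{M1} = (x - 5)^2(x + 5)^2, χ_{M2} = (x + 2)^4, χ_{M3} = (x - 3)^4, χ_{M4} = (x + 2)^4.

{M1}: invariant factors x + 5, (x - 5)^2(x + 5).

{M2}: invariant factors (x + 2)^2, (x + 2)^2.

{M3}: invariant factors x - 3, x - 3, (x - 3)^2.

{M4}: invariant factors x + 2, x + 2, (x + 2)^2.

Matrices are similar if and only if their invariant-factor lists agree; the partition into similarity classes is {M1}, {M2}, {M3}, {M4}.

4 classes: {M1}, {M2}, {M3}, {M4}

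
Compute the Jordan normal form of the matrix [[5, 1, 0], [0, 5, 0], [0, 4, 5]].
The characteristic polynomial is det(xI - A) = (x - 5)^3, so the eigenvalues are 5 (algebraic multiplicity 3).

For λ = 5: rank(A - 5I) = 1, rank((A - 5I)^2) = 0. The eigenspace has dimension 3 - 1 = 2, so there are 2 Jordan blocks; the rank sequence gives block sizes [2, 1].

Assembling the blocks gives the Jordan form J above.

J = [[5, 1, 0], [0, 5, 0], [0, 0, 5]]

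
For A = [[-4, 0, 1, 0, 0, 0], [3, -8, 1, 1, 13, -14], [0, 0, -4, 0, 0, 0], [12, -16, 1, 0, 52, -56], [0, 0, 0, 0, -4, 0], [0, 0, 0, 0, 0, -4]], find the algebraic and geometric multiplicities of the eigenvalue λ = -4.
algebraic multiplicity 6, geometric multiplicity 4

The characteristic polynomial is (x + 4)^6, so the factor x + 4 appears with exponent 6: the algebraic multiplicity is 6.

rank(A + 4I) = 2, so the eigenspace has dimension 6 - 2 = 4: the geometric multiplicity is 4.

Since 4 < 6, A is not diagonalizable.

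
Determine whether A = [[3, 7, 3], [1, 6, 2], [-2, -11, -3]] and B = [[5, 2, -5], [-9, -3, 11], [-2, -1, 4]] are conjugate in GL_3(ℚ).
Yes.

Two matrices over a field are similar if and only if they have the same invariant factors.

Both A and B have characteristic polynomial (x - 2)^3 and minimal polynomial (x - 2)^3. Computing further, both have invariant factors (x - 2)^3. Hence A and B are similar.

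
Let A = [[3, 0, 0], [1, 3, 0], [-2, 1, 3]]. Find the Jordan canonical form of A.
The characteristic polynomial is det(xI - A) = (x - 3)^3, so the eigenvalues are 3 (algebraic multiplicity 3).

For λ = 3: rank(A - 3I) = 2, rank((A - 3I)^2) = 1, rank((A - 3I)^3) = 0. The eigenspace has dimension 3 - 2 = 1, so there is 1 Jordan block; the rank sequence gives block sizes [3].

Assembling the blocks gives the Jordan form J above.

J = [[3, 1, 0], [0, 3, 1], [0, 0, 3]]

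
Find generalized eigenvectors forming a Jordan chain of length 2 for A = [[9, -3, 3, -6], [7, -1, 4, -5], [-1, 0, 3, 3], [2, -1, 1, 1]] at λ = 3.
v_1 = [[3, 3, 0, 1]]^T, v_2 = [[3, 4, 0, 1]]^T

We seek v_1 ∈ ker((A - 3I)^2) \ ker(A - 3I), then set v_{i+1} = (A - 3I) v_i.

One such chain is v_1 = [[3, 3, 0, 1]]^T, v_2 = [[3, 4, 0, 1]]^T. Check: (A - 3I) v_2 = [[0, 0, 0, 0]]^T = 0.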